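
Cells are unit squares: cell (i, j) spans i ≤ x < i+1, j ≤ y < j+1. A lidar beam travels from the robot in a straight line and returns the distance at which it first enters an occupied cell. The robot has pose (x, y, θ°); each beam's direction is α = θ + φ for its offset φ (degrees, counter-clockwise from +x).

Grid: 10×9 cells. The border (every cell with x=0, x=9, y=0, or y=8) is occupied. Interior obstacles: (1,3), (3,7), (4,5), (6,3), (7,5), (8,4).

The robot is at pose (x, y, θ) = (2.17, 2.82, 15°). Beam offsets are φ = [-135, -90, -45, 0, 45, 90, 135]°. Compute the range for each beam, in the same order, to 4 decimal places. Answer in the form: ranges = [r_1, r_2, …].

ranges = [2.1016, 1.8842, 3.6400, 3.9651, 3.6600, 0.6568, 0.3600]

beam 1: φ=-135°, α=240°
  dir = (cos 240°, sin 240°) = (-0.5000, -0.8660); from cell (2,2)
  next x-line at t=0.3400, next y-line at t=0.9469; Δt_x=2.0000, Δt_y=1.1547
    x: enter (1,2) at t=0.3400
    y: enter (1,1) at t=0.9469
    y: enter (1,0) at t=2.1016 ← occupied
  → r_1 = 2.1016
beam 2: φ=-90°, α=285°
  dir = (cos 285°, sin 285°) = (0.2588, -0.9659); from cell (2,2)
  next x-line at t=3.2069, next y-line at t=0.8489; Δt_x=3.8637, Δt_y=1.0353
    y: enter (2,1) at t=0.8489
    y: enter (2,0) at t=1.8842 ← occupied
  → r_2 = 1.8842
beam 3: φ=-45°, α=330°
  dir = (cos 330°, sin 330°) = (0.8660, -0.5000); from cell (2,2)
  next x-line at t=0.9584, next y-line at t=1.6400; Δt_x=1.1547, Δt_y=2.0000
    x: enter (3,2) at t=0.9584
    y: enter (3,1) at t=1.6400
    x: enter (4,1) at t=2.1131
    x: enter (5,1) at t=3.2678
    y: enter (5,0) at t=3.6400 ← occupied
  → r_3 = 3.6400
beam 4: φ=0°, α=15°
  dir = (cos 15°, sin 15°) = (0.9659, 0.2588); from cell (2,2)
  next x-line at t=0.8593, next y-line at t=0.6955; Δt_x=1.0353, Δt_y=3.8637
    y: enter (2,3) at t=0.6955
    x: enter (3,3) at t=0.8593
    x: enter (4,3) at t=1.8946
    x: enter (5,3) at t=2.9298
    x: enter (6,3) at t=3.9651 ← occupied
  → r_4 = 3.9651
beam 5: φ=45°, α=60°
  dir = (cos 60°, sin 60°) = (0.5000, 0.8660); from cell (2,2)
  next x-line at t=1.6600, next y-line at t=0.2078; Δt_x=2.0000, Δt_y=1.1547
    y: enter (2,3) at t=0.2078
    y: enter (2,4) at t=1.3625
    x: enter (3,4) at t=1.6600
    y: enter (3,5) at t=2.5172
    x: enter (4,5) at t=3.6600 ← occupied
  → r_5 = 3.6600
beam 6: φ=90°, α=105°
  dir = (cos 105°, sin 105°) = (-0.2588, 0.9659); from cell (2,2)
  next x-line at t=0.6568, next y-line at t=0.1863; Δt_x=3.8637, Δt_y=1.0353
    y: enter (2,3) at t=0.1863
    x: enter (1,3) at t=0.6568 ← occupied
  → r_6 = 0.6568
beam 7: φ=135°, α=150°
  dir = (cos 150°, sin 150°) = (-0.8660, 0.5000); from cell (2,2)
  next x-line at t=0.1963, next y-line at t=0.3600; Δt_x=1.1547, Δt_y=2.0000
    x: enter (1,2) at t=0.1963
    y: enter (1,3) at t=0.3600 ← occupied
  → r_7 = 0.3600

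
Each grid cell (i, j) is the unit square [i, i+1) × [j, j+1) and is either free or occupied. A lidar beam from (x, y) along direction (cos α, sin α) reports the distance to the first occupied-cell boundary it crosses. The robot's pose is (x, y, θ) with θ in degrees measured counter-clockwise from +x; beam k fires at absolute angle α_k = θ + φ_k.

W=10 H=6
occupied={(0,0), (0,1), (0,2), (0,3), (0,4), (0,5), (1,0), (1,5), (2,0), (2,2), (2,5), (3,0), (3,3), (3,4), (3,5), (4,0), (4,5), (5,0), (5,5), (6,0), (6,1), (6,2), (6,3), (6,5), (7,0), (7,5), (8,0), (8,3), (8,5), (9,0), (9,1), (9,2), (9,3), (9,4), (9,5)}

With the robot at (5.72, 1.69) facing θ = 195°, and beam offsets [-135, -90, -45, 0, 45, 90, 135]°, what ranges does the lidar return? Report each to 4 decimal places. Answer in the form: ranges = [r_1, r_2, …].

beam 1: φ=-135°, α=60°
  dir = (cos 60°, sin 60°) = (0.5000, 0.8660); from cell (5,1)
  next x-line at t=0.5600, next y-line at t=0.3580; Δt_x=2.0000, Δt_y=1.1547
    y: enter (5,2) at t=0.3580
    x: enter (6,2) at t=0.5600 ← occupied
  → r_1 = 0.5600
beam 2: φ=-90°, α=105°
  dir = (cos 105°, sin 105°) = (-0.2588, 0.9659); from cell (5,1)
  next x-line at t=2.7819, next y-line at t=0.3209; Δt_x=3.8637, Δt_y=1.0353
    y: enter (5,2) at t=0.3209
    y: enter (5,3) at t=1.3562
    y: enter (5,4) at t=2.3915
    x: enter (4,4) at t=2.7819
    y: enter (4,5) at t=3.4268 ← occupied
  → r_2 = 3.4268
beam 3: φ=-45°, α=150°
  dir = (cos 150°, sin 150°) = (-0.8660, 0.5000); from cell (5,1)
  next x-line at t=0.8314, next y-line at t=0.6200; Δt_x=1.1547, Δt_y=2.0000
    y: enter (5,2) at t=0.6200
    x: enter (4,2) at t=0.8314
    x: enter (3,2) at t=1.9861
    y: enter (3,3) at t=2.6200 ← occupied
  → r_3 = 2.6200
beam 4: φ=0°, α=195°
  dir = (cos 195°, sin 195°) = (-0.9659, -0.2588); from cell (5,1)
  next x-line at t=0.7454, next y-line at t=2.6660; Δt_x=1.0353, Δt_y=3.8637
    x: enter (4,1) at t=0.7454
    x: enter (3,1) at t=1.7807
    y: enter (3,0) at t=2.6660 ← occupied
  → r_4 = 2.6660
beam 5: φ=45°, α=240°
  dir = (cos 240°, sin 240°) = (-0.5000, -0.8660); from cell (5,1)
  next x-line at t=1.4400, next y-line at t=0.7967; Δt_x=2.0000, Δt_y=1.1547
    y: enter (5,0) at t=0.7967 ← occupied
  → r_5 = 0.7967
beam 6: φ=90°, α=285°
  dir = (cos 285°, sin 285°) = (0.2588, -0.9659); from cell (5,1)
  next x-line at t=1.0818, next y-line at t=0.7143; Δt_x=3.8637, Δt_y=1.0353
    y: enter (5,0) at t=0.7143 ← occupied
  → r_6 = 0.7143
beam 7: φ=135°, α=330°
  dir = (cos 330°, sin 330°) = (0.8660, -0.5000); from cell (5,1)
  next x-line at t=0.3233, next y-line at t=1.3800; Δt_x=1.1547, Δt_y=2.0000
    x: enter (6,1) at t=0.3233 ← occupied
  → r_7 = 0.3233

ranges = [0.5600, 3.4268, 2.6200, 2.6660, 0.7967, 0.7143, 0.3233]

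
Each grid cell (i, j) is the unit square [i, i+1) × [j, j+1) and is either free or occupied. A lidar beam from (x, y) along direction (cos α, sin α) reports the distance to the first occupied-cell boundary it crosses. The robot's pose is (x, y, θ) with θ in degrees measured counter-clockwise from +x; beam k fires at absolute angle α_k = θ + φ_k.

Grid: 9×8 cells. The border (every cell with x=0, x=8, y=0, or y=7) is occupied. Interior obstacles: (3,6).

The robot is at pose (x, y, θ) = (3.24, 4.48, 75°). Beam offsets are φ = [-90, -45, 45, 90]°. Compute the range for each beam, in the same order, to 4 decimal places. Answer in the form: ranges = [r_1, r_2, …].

ranges = [4.9279, 5.0400, 2.9098, 2.3190]

beam 1: φ=-90°, α=345°
  cosα=0.9659 sinα=-0.2588 | (3,4) | tMaxX 0.7868 tMaxY 1.8546 | tΔX 1.0353 tΔY 3.8637
    t=0.7868 [x] (4,4)
    t=1.8221 [x] (5,4)
    t=1.8546 [y] (5,3)
    t=2.8574 [x] (6,3)
    t=3.8926 [x] (7,3)
    t=4.9279 [x] (8,3) — stop
  → r_1 = 4.9279
beam 2: φ=-45°, α=30°
  cosα=0.8660 sinα=0.5000 | (3,4) | tMaxX 0.8776 tMaxY 1.0400 | tΔX 1.1547 tΔY 2.0000
    t=0.8776 [x] (4,4)
    t=1.0400 [y] (4,5)
    t=2.0323 [x] (5,5)
    t=3.0400 [y] (5,6)
    t=3.1870 [x] (6,6)
    t=4.3417 [x] (7,6)
    t=5.0400 [y] (7,7) — stop
  → r_2 = 5.0400
beam 3: φ=45°, α=120°
  cosα=-0.5000 sinα=0.8660 | (3,4) | tMaxX 0.4800 tMaxY 0.6004 | tΔX 2.0000 tΔY 1.1547
    t=0.4800 [x] (2,4)
    t=0.6004 [y] (2,5)
    t=1.7551 [y] (2,6)
    t=2.4800 [x] (1,6)
    t=2.9098 [y] (1,7) — stop
  → r_3 = 2.9098
beam 4: φ=90°, α=165°
  cosα=-0.9659 sinα=0.2588 | (3,4) | tMaxX 0.2485 tMaxY 2.0091 | tΔX 1.0353 tΔY 3.8637
    t=0.2485 [x] (2,4)
    t=1.2837 [x] (1,4)
    t=2.0091 [y] (1,5)
    t=2.3190 [x] (0,5) — stop
  → r_4 = 2.3190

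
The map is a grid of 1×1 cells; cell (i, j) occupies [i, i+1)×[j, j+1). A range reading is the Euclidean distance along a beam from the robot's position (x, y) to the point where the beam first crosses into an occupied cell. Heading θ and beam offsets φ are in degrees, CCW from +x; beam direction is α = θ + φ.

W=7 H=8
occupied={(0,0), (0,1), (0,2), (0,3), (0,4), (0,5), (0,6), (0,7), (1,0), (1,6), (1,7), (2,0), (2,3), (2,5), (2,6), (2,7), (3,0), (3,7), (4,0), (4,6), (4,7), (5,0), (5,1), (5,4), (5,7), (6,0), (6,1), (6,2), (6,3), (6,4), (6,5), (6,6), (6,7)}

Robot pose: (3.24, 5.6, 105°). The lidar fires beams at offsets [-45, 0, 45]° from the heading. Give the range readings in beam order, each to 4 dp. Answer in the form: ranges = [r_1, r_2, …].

beam 1: φ=-45°, α=60°
  d=(0.5000,0.8660)  start (3,5)  tX=1.5200 tY=0.4619  stride 1/|dx|=2.0000 1/|dy|=1.1547
    cross y-line → (3,6), t=0.4619
    cross x-line → (4,6), t=1.5200 (wall)
  → r_1 = 1.5200
beam 2: φ=0°, α=105°
  d=(-0.2588,0.9659)  start (3,5)  tX=0.9273 tY=0.4141  stride 1/|dx|=3.8637 1/|dy|=1.0353
    cross y-line → (3,6), t=0.4141
    cross x-line → (2,6), t=0.9273 (wall)
  → r_2 = 0.9273
beam 3: φ=45°, α=150°
  d=(-0.8660,0.5000)  start (3,5)  tX=0.2771 tY=0.8000  stride 1/|dx|=1.1547 1/|dy|=2.0000
    cross x-line → (2,5), t=0.2771 (wall)
  → r_3 = 0.2771

ranges = [1.5200, 0.9273, 0.2771]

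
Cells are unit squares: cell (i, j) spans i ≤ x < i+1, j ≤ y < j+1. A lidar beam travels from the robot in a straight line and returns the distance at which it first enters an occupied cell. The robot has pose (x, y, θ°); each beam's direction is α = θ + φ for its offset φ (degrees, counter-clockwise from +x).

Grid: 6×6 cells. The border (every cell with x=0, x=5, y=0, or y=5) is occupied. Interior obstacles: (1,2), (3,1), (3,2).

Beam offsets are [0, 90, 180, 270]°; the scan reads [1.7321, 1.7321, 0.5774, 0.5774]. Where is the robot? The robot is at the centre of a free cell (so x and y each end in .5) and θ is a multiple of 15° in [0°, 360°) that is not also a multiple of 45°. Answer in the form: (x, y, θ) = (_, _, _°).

Enumerate (i+0.5, j+0.5, θ) over the 13 free cells and 16 admissible headings. For each, cast all 4 beams and compare to the given ranges.
  (1.5, 1.5, 195°): beam 1 = 0.5176 ≠ 1.7321 ✗
  (1.5, 3.5, 75°): beam 1 = 1.5529 ≠ 1.7321 ✗
  (1.5, 1.5, 210°): beam 1 = 0.5774 ≠ 1.7321 ✗
  …
  (1.5, 3.5, 330°): r_1=1.7321, r_2=1.7321, r_3=0.5774, r_4=0.5774 — all match ✓
Unique over the lattice → pose = (1.5, 3.5, 330°).

(x, y, θ) = (1.5, 3.5, 330°)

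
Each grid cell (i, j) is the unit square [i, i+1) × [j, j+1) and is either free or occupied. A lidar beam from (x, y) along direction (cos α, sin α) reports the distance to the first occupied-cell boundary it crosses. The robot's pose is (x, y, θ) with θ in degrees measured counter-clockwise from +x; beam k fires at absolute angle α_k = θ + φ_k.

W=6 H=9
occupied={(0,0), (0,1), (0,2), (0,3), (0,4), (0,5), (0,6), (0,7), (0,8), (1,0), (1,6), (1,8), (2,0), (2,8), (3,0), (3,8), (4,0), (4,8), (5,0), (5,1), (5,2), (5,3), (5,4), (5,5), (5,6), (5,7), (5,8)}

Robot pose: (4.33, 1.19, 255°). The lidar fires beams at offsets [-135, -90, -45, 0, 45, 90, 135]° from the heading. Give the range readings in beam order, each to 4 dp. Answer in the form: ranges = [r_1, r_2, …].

ranges = [5.5541, 3.4475, 0.3800, 0.1967, 0.2194, 0.6936, 0.7736]

beam 1: φ=-135°, α=120°
  direction (-0.5000, 0.8660); cell (4,1); t to first gridline: x 0.6600, y 0.9353 (then +2.0000 / +1.1547)
    (3,1) via x @ 0.6600
    (3,2) via y @ 0.9353
    (3,3) via y @ 2.0900
    (2,3) via x @ 2.6600
    (2,4) via y @ 3.2447
    (2,5) via y @ 4.3994
    (1,5) via x @ 4.6600
    (1,6) via y @ 5.5541  # hit
  → r_1 = 5.5541
beam 2: φ=-90°, α=165°
  direction (-0.9659, 0.2588); cell (4,1); t to first gridline: x 0.3416, y 3.1296 (then +1.0353 / +3.8637)
    (3,1) via x @ 0.3416
    (2,1) via x @ 1.3769
    (1,1) via x @ 2.4122
    (1,2) via y @ 3.1296
    (0,2) via x @ 3.4475  # hit
  → r_2 = 3.4475
beam 3: φ=-45°, α=210°
  direction (-0.8660, -0.5000); cell (4,1); t to first gridline: x 0.3811, y 0.3800 (then +1.1547 / +2.0000)
    (4,0) via y @ 0.3800  # hit
  → r_3 = 0.3800
beam 4: φ=0°, α=255°
  direction (-0.2588, -0.9659); cell (4,1); t to first gridline: x 1.2750, y 0.1967 (then +3.8637 / +1.0353)
    (4,0) via y @ 0.1967  # hit
  → r_4 = 0.1967
beam 5: φ=45°, α=300°
  direction (0.5000, -0.8660); cell (4,1); t to first gridline: x 1.3400, y 0.2194 (then +2.0000 / +1.1547)
    (4,0) via y @ 0.2194  # hit
  → r_5 = 0.2194
beam 6: φ=90°, α=345°
  direction (0.9659, -0.2588); cell (4,1); t to first gridline: x 0.6936, y 0.7341 (then +1.0353 / +3.8637)
    (5,1) via x @ 0.6936  # hit
  → r_6 = 0.6936
beam 7: φ=135°, α=30°
  direction (0.8660, 0.5000); cell (4,1); t to first gridline: x 0.7736, y 1.6200 (then +1.1547 / +2.0000)
    (5,1) via x @ 0.7736  # hit
  → r_7 = 0.7736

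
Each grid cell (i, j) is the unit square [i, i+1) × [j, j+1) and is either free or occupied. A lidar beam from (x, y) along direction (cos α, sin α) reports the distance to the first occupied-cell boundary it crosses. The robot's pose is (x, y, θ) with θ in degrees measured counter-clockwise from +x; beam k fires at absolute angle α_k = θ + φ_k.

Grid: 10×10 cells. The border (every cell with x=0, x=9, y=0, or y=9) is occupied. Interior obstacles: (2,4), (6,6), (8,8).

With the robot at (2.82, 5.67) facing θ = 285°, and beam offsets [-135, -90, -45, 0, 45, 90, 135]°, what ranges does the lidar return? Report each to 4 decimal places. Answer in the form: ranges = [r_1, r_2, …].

beam 1: φ=-135°, α=150°
  dir = (cos 150°, sin 150°) = (-0.8660, 0.5000); from cell (2,5)
  next x-line at t=0.9469, next y-line at t=0.6600; Δt_x=1.1547, Δt_y=2.0000
    y: enter (2,6) at t=0.6600
    x: enter (1,6) at t=0.9469
    x: enter (0,6) at t=2.1016 ← occupied
  → r_1 = 2.1016
beam 2: φ=-90°, α=195°
  dir = (cos 195°, sin 195°) = (-0.9659, -0.2588); from cell (2,5)
  next x-line at t=0.8489, next y-line at t=2.5887; Δt_x=1.0353, Δt_y=3.8637
    x: enter (1,5) at t=0.8489
    x: enter (0,5) at t=1.8842 ← occupied
  → r_2 = 1.8842
beam 3: φ=-45°, α=240°
  dir = (cos 240°, sin 240°) = (-0.5000, -0.8660); from cell (2,5)
  next x-line at t=1.6400, next y-line at t=0.7736; Δt_x=2.0000, Δt_y=1.1547
    y: enter (2,4) at t=0.7736 ← occupied
  → r_3 = 0.7736
beam 4: φ=0°, α=285°
  dir = (cos 285°, sin 285°) = (0.2588, -0.9659); from cell (2,5)
  next x-line at t=0.6955, next y-line at t=0.6936; Δt_x=3.8637, Δt_y=1.0353
    y: enter (2,4) at t=0.6936 ← occupied
  → r_4 = 0.6936
beam 5: φ=45°, α=330°
  dir = (cos 330°, sin 330°) = (0.8660, -0.5000); from cell (2,5)
  next x-line at t=0.2078, next y-line at t=1.3400; Δt_x=1.1547, Δt_y=2.0000
    x: enter (3,5) at t=0.2078
    y: enter (3,4) at t=1.3400
    x: enter (4,4) at t=1.3625
    x: enter (5,4) at t=2.5172
    y: enter (5,3) at t=3.3400
    x: enter (6,3) at t=3.6719
    x: enter (7,3) at t=4.8266
    y: enter (7,2) at t=5.3400
    x: enter (8,2) at t=5.9813
    x: enter (9,2) at t=7.1360 ← occupied
  → r_5 = 7.1360
beam 6: φ=90°, α=15°
  dir = (cos 15°, sin 15°) = (0.9659, 0.2588); from cell (2,5)
  next x-line at t=0.1863, next y-line at t=1.2750; Δt_x=1.0353, Δt_y=3.8637
    x: enter (3,5) at t=0.1863
    x: enter (4,5) at t=1.2216
    y: enter (4,6) at t=1.2750
    x: enter (5,6) at t=2.2569
    x: enter (6,6) at t=3.2922 ← occupied
  → r_6 = 3.2922
beam 7: φ=135°, α=60°
  dir = (cos 60°, sin 60°) = (0.5000, 0.8660); from cell (2,5)
  next x-line at t=0.3600, next y-line at t=0.3811; Δt_x=2.0000, Δt_y=1.1547
    x: enter (3,5) at t=0.3600
    y: enter (3,6) at t=0.3811
    y: enter (3,7) at t=1.5358
    x: enter (4,7) at t=2.3600
    y: enter (4,8) at t=2.6905
    y: enter (4,9) at t=3.8452 ← occupied
  → r_7 = 3.8452

ranges = [2.1016, 1.8842, 0.7736, 0.6936, 7.1360, 3.2922, 3.8452]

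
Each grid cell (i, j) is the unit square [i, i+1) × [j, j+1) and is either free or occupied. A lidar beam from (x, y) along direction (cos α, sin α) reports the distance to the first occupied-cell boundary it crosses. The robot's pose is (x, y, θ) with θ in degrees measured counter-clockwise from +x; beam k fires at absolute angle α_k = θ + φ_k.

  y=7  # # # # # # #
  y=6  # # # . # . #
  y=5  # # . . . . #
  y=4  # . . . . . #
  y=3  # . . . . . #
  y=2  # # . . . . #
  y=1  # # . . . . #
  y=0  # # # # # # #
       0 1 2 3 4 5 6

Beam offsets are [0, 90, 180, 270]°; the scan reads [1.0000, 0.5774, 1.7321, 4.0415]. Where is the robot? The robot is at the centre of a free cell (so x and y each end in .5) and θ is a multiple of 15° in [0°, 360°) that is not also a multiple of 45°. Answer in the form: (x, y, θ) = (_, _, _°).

(x, y, θ) = (5.5, 4.5, 300°)

The pose lattice has 24·16 = 384 candidates. Test each by forward raycasting.
  (4.5, 4.5, 15°): beam 1 = 1.5529 ≠ 1.0000 ✗
  (5.5, 4.5, 30°): beam 1 = 0.5774 ≠ 1.0000 ✗
  (4.5, 5.5, 120°): beam 1 = 0.5774 ≠ 1.0000 ✗
  …
  (5.5, 4.5, 300°): r_1=1.0000, r_2=0.5774, r_3=1.7321, r_4=4.0415 — all match ✓
Only this pose fits every beam.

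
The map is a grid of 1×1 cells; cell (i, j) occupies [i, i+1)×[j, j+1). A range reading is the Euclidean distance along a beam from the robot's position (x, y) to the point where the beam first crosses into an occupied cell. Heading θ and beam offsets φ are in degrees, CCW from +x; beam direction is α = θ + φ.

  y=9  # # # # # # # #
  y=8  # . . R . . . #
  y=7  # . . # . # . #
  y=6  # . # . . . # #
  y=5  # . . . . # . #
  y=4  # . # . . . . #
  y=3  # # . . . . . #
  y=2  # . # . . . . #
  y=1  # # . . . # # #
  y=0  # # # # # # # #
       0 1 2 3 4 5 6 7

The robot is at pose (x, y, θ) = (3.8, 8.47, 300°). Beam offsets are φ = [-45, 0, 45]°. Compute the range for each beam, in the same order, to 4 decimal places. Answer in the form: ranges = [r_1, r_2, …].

ranges = [0.4866, 2.8521, 1.8159]

beam 1: φ=-45°, α=255°
  direction (-0.2588, -0.9659); cell (3,8); t to first gridline: x 3.0910, y 0.4866 (then +3.8637 / +1.0353)
    (3,7) via y @ 0.4866  # hit
  → r_1 = 0.4866
beam 2: φ=0°, α=300°
  direction (0.5000, -0.8660); cell (3,8); t to first gridline: x 0.4000, y 0.5427 (then +2.0000 / +1.1547)
    (4,8) via x @ 0.4000
    (4,7) via y @ 0.5427
    (4,6) via y @ 1.6974
    (5,6) via x @ 2.4000
    (5,5) via y @ 2.8521  # hit
  → r_2 = 2.8521
beam 3: φ=45°, α=345°
  direction (0.9659, -0.2588); cell (3,8); t to first gridline: x 0.2071, y 1.8159 (then +1.0353 / +3.8637)
    (4,8) via x @ 0.2071
    (5,8) via x @ 1.2423
    (5,7) via y @ 1.8159  # hit
  → r_3 = 1.8159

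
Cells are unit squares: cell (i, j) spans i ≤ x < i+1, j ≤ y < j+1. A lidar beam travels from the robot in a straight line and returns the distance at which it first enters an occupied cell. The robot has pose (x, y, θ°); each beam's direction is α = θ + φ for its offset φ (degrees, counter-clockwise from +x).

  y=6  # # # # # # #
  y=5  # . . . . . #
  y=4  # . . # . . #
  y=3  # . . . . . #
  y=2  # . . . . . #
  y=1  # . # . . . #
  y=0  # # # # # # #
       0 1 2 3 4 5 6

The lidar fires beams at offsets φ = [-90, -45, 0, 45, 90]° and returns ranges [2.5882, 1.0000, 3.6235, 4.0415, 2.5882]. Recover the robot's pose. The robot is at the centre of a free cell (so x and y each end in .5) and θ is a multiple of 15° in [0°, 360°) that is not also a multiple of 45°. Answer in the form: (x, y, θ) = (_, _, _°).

(x, y, θ) = (4.5, 3.5, 165°)

Candidates: 23 free-cell centres × 16 headings = 368 poses. Raycast each; keep the one whose scan matches to 4 dp.
  (5.5, 2.5, 30°): beam 1 = 1.0000 ≠ 2.5882 ✗
  (2.5, 3.5, 345°): beam 1 = 1.5529 ≠ 2.5882 ✗
  (1.5, 3.5, 60°): beam 1 = 5.0000 ≠ 2.5882 ✗
  (4.5, 2.5, 15°): beam 1 = 1.5529 ≠ 2.5882 ✗
  …
  (4.5, 3.5, 165°): r_1=2.5882, r_2=1.0000, r_3=3.6235, r_4=4.0415, r_5=2.5882 — all match ✓
No second candidate reproduces the full scan.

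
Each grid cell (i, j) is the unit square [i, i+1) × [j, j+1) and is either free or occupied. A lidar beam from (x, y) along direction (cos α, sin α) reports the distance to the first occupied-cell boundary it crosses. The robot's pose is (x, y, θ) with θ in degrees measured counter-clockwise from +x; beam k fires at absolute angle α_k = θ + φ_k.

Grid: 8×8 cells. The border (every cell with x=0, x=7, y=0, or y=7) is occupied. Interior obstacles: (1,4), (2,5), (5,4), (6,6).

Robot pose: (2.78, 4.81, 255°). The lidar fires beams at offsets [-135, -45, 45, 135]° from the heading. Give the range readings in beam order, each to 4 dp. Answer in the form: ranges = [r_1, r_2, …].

beam 1: φ=-135°, α=120°
  dir = (cos 120°, sin 120°) = (-0.5000, 0.8660); from cell (2,4)
  next x-line at t=1.5600, next y-line at t=0.2194; Δt_x=2.0000, Δt_y=1.1547
    y: enter (2,5) at t=0.2194 ← occupied
  → r_1 = 0.2194
beam 2: φ=-45°, α=210°
  dir = (cos 210°, sin 210°) = (-0.8660, -0.5000); from cell (2,4)
  next x-line at t=0.9007, next y-line at t=1.6200; Δt_x=1.1547, Δt_y=2.0000
    x: enter (1,4) at t=0.9007 ← occupied
  → r_2 = 0.9007
beam 3: φ=45°, α=300°
  dir = (cos 300°, sin 300°) = (0.5000, -0.8660); from cell (2,4)
  next x-line at t=0.4400, next y-line at t=0.9353; Δt_x=2.0000, Δt_y=1.1547
    x: enter (3,4) at t=0.4400
    y: enter (3,3) at t=0.9353
    y: enter (3,2) at t=2.0900
    x: enter (4,2) at t=2.4400
    y: enter (4,1) at t=3.2447
    y: enter (4,0) at t=4.3994 ← occupied
  → r_3 = 4.3994
beam 4: φ=135°, α=30°
  dir = (cos 30°, sin 30°) = (0.8660, 0.5000); from cell (2,4)
  next x-line at t=0.2540, next y-line at t=0.3800; Δt_x=1.1547, Δt_y=2.0000
    x: enter (3,4) at t=0.2540
    y: enter (3,5) at t=0.3800
    x: enter (4,5) at t=1.4087
    y: enter (4,6) at t=2.3800
    x: enter (5,6) at t=2.5634
    x: enter (6,6) at t=3.7181 ← occupied
  → r_4 = 3.7181

ranges = [0.2194, 0.9007, 4.3994, 3.7181]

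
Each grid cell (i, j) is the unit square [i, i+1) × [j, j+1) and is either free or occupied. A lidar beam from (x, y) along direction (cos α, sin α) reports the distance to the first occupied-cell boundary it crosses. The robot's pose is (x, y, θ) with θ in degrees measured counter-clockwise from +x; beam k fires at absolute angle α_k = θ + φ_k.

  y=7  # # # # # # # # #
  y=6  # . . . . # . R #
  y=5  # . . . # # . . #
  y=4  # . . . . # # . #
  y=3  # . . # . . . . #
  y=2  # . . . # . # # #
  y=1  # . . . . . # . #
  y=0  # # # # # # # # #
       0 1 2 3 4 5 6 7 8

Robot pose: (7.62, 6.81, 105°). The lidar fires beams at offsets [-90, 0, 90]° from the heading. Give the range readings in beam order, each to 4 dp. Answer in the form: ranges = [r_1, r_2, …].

ranges = [0.3934, 0.1967, 1.6771]

beam 1: φ=-90°, α=15°
  dir = (cos 15°, sin 15°) = (0.9659, 0.2588); from cell (7,6)
  next x-line at t=0.3934, next y-line at t=0.7341; Δt_x=1.0353, Δt_y=3.8637
    x: enter (8,6) at t=0.3934 ← occupied
  → r_1 = 0.3934
beam 2: φ=0°, α=105°
  dir = (cos 105°, sin 105°) = (-0.2588, 0.9659); from cell (7,6)
  next x-line at t=2.3955, next y-line at t=0.1967; Δt_x=3.8637, Δt_y=1.0353
    y: enter (7,7) at t=0.1967 ← occupied
  → r_2 = 0.1967
beam 3: φ=90°, α=195°
  dir = (cos 195°, sin 195°) = (-0.9659, -0.2588); from cell (7,6)
  next x-line at t=0.6419, next y-line at t=3.1296; Δt_x=1.0353, Δt_y=3.8637
    x: enter (6,6) at t=0.6419
    x: enter (5,6) at t=1.6771 ← occupied
  → r_3 = 1.6771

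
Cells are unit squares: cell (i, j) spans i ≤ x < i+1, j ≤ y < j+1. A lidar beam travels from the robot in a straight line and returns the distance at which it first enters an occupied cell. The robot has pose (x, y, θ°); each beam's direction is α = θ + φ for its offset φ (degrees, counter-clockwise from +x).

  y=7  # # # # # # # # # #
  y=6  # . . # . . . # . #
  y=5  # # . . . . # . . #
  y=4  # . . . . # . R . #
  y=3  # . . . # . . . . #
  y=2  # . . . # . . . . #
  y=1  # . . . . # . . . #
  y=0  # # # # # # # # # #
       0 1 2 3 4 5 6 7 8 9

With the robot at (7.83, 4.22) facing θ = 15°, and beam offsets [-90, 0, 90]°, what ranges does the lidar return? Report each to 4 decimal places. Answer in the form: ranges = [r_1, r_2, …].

ranges = [3.3336, 1.2113, 1.8428]

beam 1: φ=-90°, α=285°
  d=(0.2588,-0.9659)  start (7,4)  tX=0.6568 tY=0.2278  stride 1/|dx|=3.8637 1/|dy|=1.0353
    cross y-line → (7,3), t=0.2278
    cross x-line → (8,3), t=0.6568
    cross y-line → (8,2), t=1.2630
    cross y-line → (8,1), t=2.2983
    cross y-line → (8,0), t=3.3336 (wall)
  → r_1 = 3.3336
beam 2: φ=0°, α=15°
  d=(0.9659,0.2588)  start (7,4)  tX=0.1760 tY=3.0137  stride 1/|dx|=1.0353 1/|dy|=3.8637
    cross x-line → (8,4), t=0.1760
    cross x-line → (9,4), t=1.2113 (wall)
  → r_2 = 1.2113
beam 3: φ=90°, α=105°
  d=(-0.2588,0.9659)  start (7,4)  tX=3.2069 tY=0.8075  stride 1/|dx|=3.8637 1/|dy|=1.0353
    cross y-line → (7,5), t=0.8075
    cross y-line → (7,6), t=1.8428 (wall)
  → r_3 = 1.8428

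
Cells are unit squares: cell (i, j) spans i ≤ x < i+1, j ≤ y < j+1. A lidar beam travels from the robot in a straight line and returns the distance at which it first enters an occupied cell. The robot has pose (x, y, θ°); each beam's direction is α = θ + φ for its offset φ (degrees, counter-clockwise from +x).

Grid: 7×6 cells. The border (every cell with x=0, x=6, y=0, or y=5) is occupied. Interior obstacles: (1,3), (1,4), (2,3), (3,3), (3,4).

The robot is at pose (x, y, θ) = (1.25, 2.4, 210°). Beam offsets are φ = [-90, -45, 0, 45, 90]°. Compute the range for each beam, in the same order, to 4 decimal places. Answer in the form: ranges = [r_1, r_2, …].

beam 1: φ=-90°, α=120°
  cosα=-0.5000 sinα=0.8660 | (1,2) | tMaxX 0.5000 tMaxY 0.6928 | tΔX 2.0000 tΔY 1.1547
    t=0.5000 [x] (0,2) — stop
  → r_1 = 0.5000
beam 2: φ=-45°, α=165°
  cosα=-0.9659 sinα=0.2588 | (1,2) | tMaxX 0.2588 tMaxY 2.3182 | tΔX 1.0353 tΔY 3.8637
    t=0.2588 [x] (0,2) — stop
  → r_2 = 0.2588
beam 3: φ=0°, α=210°
  cosα=-0.8660 sinα=-0.5000 | (1,2) | tMaxX 0.2887 tMaxY 0.8000 | tΔX 1.1547 tΔY 2.0000
    t=0.2887 [x] (0,2) — stop
  → r_3 = 0.2887
beam 4: φ=45°, α=255°
  cosα=-0.2588 sinα=-0.9659 | (1,2) | tMaxX 0.9659 tMaxY 0.4141 | tΔX 3.8637 tΔY 1.0353
    t=0.4141 [y] (1,1)
    t=0.9659 [x] (0,1) — stop
  → r_4 = 0.9659
beam 5: φ=90°, α=300°
  cosα=0.5000 sinα=-0.8660 | (1,2) | tMaxX 1.5000 tMaxY 0.4619 | tΔX 2.0000 tΔY 1.1547
    t=0.4619 [y] (1,1)
    t=1.5000 [x] (2,1)
    t=1.6166 [y] (2,0) — stop
  → r_5 = 1.6166

ranges = [0.5000, 0.2588, 0.2887, 0.9659, 1.6166]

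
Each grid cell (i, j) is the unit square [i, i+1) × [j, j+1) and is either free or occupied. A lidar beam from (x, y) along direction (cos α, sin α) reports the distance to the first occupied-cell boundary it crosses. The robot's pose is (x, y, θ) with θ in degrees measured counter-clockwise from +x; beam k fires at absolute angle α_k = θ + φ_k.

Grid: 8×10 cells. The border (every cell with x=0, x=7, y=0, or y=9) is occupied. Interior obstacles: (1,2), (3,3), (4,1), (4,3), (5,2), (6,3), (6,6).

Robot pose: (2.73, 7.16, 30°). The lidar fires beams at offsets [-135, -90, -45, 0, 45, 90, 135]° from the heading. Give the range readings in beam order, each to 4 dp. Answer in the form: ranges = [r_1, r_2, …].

beam 1: φ=-135°, α=255°
  direction (-0.2588, -0.9659); cell (2,7); t to first gridline: x 2.8205, y 0.1656 (then +3.8637 / +1.0353)
    (2,6) via y @ 0.1656
    (2,5) via y @ 1.2009
    (2,4) via y @ 2.2362
    (1,4) via x @ 2.8205
    (1,3) via y @ 3.2715
    (1,2) via y @ 4.3067  # hit
  → r_1 = 4.3067
beam 2: φ=-90°, α=300°
  direction (0.5000, -0.8660); cell (2,7); t to first gridline: x 0.5400, y 0.1848 (then +2.0000 / +1.1547)
    (2,6) via y @ 0.1848
    (3,6) via x @ 0.5400
    (3,5) via y @ 1.3395
    (3,4) via y @ 2.4942
    (4,4) via x @ 2.5400
    (4,3) via y @ 3.6489  # hit
  → r_2 = 3.6489
beam 3: φ=-45°, α=345°
  direction (0.9659, -0.2588); cell (2,7); t to first gridline: x 0.2795, y 0.6182 (then +1.0353 / +3.8637)
    (3,7) via x @ 0.2795
    (3,6) via y @ 0.6182
    (4,6) via x @ 1.3148
    (5,6) via x @ 2.3501
    (6,6) via x @ 3.3854  # hit
  → r_3 = 3.3854
beam 4: φ=0°, α=30°
  direction (0.8660, 0.5000); cell (2,7); t to first gridline: x 0.3118, y 1.6800 (then +1.1547 / +2.0000)
    (3,7) via x @ 0.3118
    (4,7) via x @ 1.4665
    (4,8) via y @ 1.6800
    (5,8) via x @ 2.6212
    (5,9) via y @ 3.6800  # hit
  → r_4 = 3.6800
beam 5: φ=45°, α=75°
  direction (0.2588, 0.9659); cell (2,7); t to first gridline: x 1.0432, y 0.8696 (then +3.8637 / +1.0353)
    (2,8) via y @ 0.8696
    (3,8) via x @ 1.0432
    (3,9) via y @ 1.9049  # hit
  → r_5 = 1.9049
beam 6: φ=90°, α=120°
  direction (-0.5000, 0.8660); cell (2,7); t to first gridline: x 1.4600, y 0.9699 (then +2.0000 / +1.1547)
    (2,8) via y @ 0.9699
    (1,8) via x @ 1.4600
    (1,9) via y @ 2.1246  # hit
  → r_6 = 2.1246
beam 7: φ=135°, α=165°
  direction (-0.9659, 0.2588); cell (2,7); t to first gridline: x 0.7558, y 3.2455 (then +1.0353 / +3.8637)
    (1,7) via x @ 0.7558
    (0,7) via x @ 1.7910  # hit
  → r_7 = 1.7910

ranges = [4.3067, 3.6489, 3.3854, 3.6800, 1.9049, 2.1246, 1.7910]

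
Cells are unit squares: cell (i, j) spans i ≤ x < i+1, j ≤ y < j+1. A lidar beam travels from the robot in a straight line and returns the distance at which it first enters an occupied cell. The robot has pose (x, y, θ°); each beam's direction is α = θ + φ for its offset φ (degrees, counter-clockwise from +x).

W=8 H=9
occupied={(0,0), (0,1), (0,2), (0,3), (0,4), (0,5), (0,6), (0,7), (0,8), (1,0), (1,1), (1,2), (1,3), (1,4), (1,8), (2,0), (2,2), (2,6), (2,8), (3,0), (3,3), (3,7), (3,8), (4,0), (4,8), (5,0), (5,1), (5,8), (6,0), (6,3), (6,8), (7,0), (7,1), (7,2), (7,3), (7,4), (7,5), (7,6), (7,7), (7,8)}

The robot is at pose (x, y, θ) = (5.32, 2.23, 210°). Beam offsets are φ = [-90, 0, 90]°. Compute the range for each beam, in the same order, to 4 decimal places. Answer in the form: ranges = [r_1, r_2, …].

beam 1: φ=-90°, α=120°
  cosα=-0.5000 sinα=0.8660 | (5,2) | tMaxX 0.6400 tMaxY 0.8891 | tΔX 2.0000 tΔY 1.1547
    t=0.6400 [x] (4,2)
    t=0.8891 [y] (4,3)
    t=2.0438 [y] (4,4)
    t=2.6400 [x] (3,4)
    t=3.1985 [y] (3,5)
    t=4.3532 [y] (3,6)
    t=4.6400 [x] (2,6) — stop
  → r_1 = 4.6400
beam 2: φ=0°, α=210°
  cosα=-0.8660 sinα=-0.5000 | (5,2) | tMaxX 0.3695 tMaxY 0.4600 | tΔX 1.1547 tΔY 2.0000
    t=0.3695 [x] (4,2)
    t=0.4600 [y] (4,1)
    t=1.5242 [x] (3,1)
    t=2.4600 [y] (3,0) — stop
  → r_2 = 2.4600
beam 3: φ=90°, α=300°
  cosα=0.5000 sinα=-0.8660 | (5,2) | tMaxX 1.3600 tMaxY 0.2656 | tΔX 2.0000 tΔY 1.1547
    t=0.2656 [y] (5,1) — stop
  → r_3 = 0.2656

ranges = [4.6400, 2.4600, 0.2656]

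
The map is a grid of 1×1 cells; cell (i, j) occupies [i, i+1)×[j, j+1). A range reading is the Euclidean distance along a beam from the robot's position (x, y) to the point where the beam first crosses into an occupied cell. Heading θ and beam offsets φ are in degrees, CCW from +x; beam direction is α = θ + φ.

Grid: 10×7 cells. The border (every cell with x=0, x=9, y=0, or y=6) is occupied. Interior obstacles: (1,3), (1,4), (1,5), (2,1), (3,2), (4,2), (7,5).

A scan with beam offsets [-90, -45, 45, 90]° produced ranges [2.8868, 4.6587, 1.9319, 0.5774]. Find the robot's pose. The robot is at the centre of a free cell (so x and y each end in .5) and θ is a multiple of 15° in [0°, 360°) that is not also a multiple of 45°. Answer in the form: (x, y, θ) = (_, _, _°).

(x, y, θ) = (4.5, 5.5, 330°)

Enumerate (i+0.5, j+0.5, θ) over the 33 free cells and 16 admissible headings. For each, cast all 4 beams and compare to the given ranges.
  (6.5, 2.5, 255°): beam 1 = 1.5529 ≠ 2.8868 ✗
  (2.5, 5.5, 240°): beam 1 = 0.5774 ≠ 2.8868 ✗
  (7.5, 1.5, 15°): beam 1 = 0.5176 ≠ 2.8868 ✗
  (8.5, 2.5, 30°): beam 1 = 1.0000 ≠ 2.8868 ✗
  (3.5, 4.5, 330°): beam 2 = 1.5529 ≠ 4.6587 ✗
  …
  (4.5, 5.5, 330°): r_1=2.8868, r_2=4.6587, r_3=1.9319, r_4=0.5774 — all match ✓
Unique over the lattice → pose = (4.5, 5.5, 330°).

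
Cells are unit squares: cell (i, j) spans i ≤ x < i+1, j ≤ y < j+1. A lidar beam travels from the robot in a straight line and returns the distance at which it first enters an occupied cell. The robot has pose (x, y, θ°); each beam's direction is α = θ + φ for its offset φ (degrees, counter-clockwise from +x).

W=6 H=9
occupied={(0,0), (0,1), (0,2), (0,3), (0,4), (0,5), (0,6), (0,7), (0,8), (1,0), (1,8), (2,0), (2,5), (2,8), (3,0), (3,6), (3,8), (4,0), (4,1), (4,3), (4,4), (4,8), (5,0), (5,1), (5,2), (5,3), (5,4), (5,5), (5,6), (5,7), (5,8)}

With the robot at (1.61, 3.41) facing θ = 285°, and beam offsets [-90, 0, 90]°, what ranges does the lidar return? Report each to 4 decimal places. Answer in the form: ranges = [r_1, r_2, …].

beam 1: φ=-90°, α=195°
  direction (-0.9659, -0.2588); cell (1,3); t to first gridline: x 0.6315, y 1.5841 (then +1.0353 / +3.8637)
    (0,3) via x @ 0.6315  # hit
  → r_1 = 0.6315
beam 2: φ=0°, α=285°
  direction (0.2588, -0.9659); cell (1,3); t to first gridline: x 1.5068, y 0.4245 (then +3.8637 / +1.0353)
    (1,2) via y @ 0.4245
    (1,1) via y @ 1.4597
    (2,1) via x @ 1.5068
    (2,0) via y @ 2.4950  # hit
  → r_2 = 2.4950
beam 3: φ=90°, α=15°
  direction (0.9659, 0.2588); cell (1,3); t to first gridline: x 0.4038, y 2.2796 (then +1.0353 / +3.8637)
    (2,3) via x @ 0.4038
    (3,3) via x @ 1.4390
    (3,4) via y @ 2.2796
    (4,4) via x @ 2.4743  # hit
  → r_3 = 2.4743

ranges = [0.6315, 2.4950, 2.4743]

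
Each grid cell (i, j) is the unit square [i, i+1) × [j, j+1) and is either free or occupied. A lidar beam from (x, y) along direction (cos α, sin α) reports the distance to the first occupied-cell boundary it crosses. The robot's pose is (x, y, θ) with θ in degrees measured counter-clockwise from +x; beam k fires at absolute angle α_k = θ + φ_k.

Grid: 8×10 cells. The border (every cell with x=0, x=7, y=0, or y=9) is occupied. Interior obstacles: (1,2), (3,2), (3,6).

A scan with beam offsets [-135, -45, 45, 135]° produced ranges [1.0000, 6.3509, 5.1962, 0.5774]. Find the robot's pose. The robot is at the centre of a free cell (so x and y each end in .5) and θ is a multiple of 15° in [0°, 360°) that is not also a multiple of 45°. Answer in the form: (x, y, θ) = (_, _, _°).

Candidates: 45 free-cell centres × 16 headings = 720 poses. Raycast each; keep the one whose scan matches to 4 dp.
  (4.5, 5.5, 150°): beam 1 = 2.5882 ≠ 1.0000 ✗
  (5.5, 3.5, 165°): beam 1 = 1.7321 ≠ 1.0000 ✗
  (1.5, 3.5, 30°): beam 1 = 0.5176 ≠ 1.0000 ✗
  (2.5, 1.5, 105°): beam 2 = 1.0000 ≠ 6.3509 ✗
  …
  (1.5, 4.5, 15°): r_1=1.0000, r_2=6.3509, r_3=5.1962, r_4=0.5774 — all match ✓
Only this pose fits every beam.

(x, y, θ) = (1.5, 4.5, 15°)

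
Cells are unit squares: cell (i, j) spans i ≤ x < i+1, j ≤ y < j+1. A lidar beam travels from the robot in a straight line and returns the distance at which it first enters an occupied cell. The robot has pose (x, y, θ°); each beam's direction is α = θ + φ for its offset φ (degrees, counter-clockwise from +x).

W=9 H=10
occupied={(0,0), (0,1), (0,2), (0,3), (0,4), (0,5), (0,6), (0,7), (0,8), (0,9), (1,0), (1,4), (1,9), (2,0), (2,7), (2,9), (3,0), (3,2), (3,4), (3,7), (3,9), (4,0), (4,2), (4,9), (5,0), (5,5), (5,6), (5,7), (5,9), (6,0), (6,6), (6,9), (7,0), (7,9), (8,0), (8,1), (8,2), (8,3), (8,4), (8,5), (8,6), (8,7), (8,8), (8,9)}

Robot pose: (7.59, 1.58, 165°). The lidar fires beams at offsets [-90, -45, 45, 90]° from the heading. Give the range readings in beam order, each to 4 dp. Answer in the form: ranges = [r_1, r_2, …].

beam 1: φ=-90°, α=75°
  direction (0.2588, 0.9659); cell (7,1); t to first gridline: x 1.5841, y 0.4348 (then +3.8637 / +1.0353)
    (7,2) via y @ 0.4348
    (7,3) via y @ 1.4701
    (8,3) via x @ 1.5841  # hit
  → r_1 = 1.5841
beam 2: φ=-45°, α=120°
  direction (-0.5000, 0.8660); cell (7,1); t to first gridline: x 1.1800, y 0.4850 (then +2.0000 / +1.1547)
    (7,2) via y @ 0.4850
    (6,2) via x @ 1.1800
    (6,3) via y @ 1.6397
    (6,4) via y @ 2.7944
    (5,4) via x @ 3.1800
    (5,5) via y @ 3.9491  # hit
  → r_2 = 3.9491
beam 3: φ=45°, α=210°
  direction (-0.8660, -0.5000); cell (7,1); t to first gridline: x 0.6813, y 1.1600 (then +1.1547 / +2.0000)
    (6,1) via x @ 0.6813
    (6,0) via y @ 1.1600  # hit
  → r_3 = 1.1600
beam 4: φ=90°, α=255°
  direction (-0.2588, -0.9659); cell (7,1); t to first gridline: x 2.2796, y 0.6005 (then +3.8637 / +1.0353)
    (7,0) via y @ 0.6005  # hit
  → r_4 = 0.6005

ranges = [1.5841, 3.9491, 1.1600, 0.6005]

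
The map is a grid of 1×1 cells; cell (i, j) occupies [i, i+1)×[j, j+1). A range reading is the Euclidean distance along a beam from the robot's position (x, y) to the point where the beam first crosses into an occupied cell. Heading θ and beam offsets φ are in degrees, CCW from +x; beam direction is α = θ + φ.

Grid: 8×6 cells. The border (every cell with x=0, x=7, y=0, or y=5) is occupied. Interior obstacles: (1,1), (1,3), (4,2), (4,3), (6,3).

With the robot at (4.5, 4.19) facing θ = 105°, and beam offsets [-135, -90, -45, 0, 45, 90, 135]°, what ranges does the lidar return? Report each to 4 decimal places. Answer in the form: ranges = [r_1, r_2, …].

beam 1: φ=-135°, α=330°
  direction (0.8660, -0.5000); cell (4,4); t to first gridline: x 0.5774, y 0.3800 (then +1.1547 / +2.0000)
    (4,3) via y @ 0.3800  # hit
  → r_1 = 0.3800
beam 2: φ=-90°, α=15°
  direction (0.9659, 0.2588); cell (4,4); t to first gridline: x 0.5176, y 3.1296 (then +1.0353 / +3.8637)
    (5,4) via x @ 0.5176
    (6,4) via x @ 1.5529
    (7,4) via x @ 2.5882  # hit
  → r_2 = 2.5882
beam 3: φ=-45°, α=60°
  direction (0.5000, 0.8660); cell (4,4); t to first gridline: x 1.0000, y 0.9353 (then +2.0000 / +1.1547)
    (4,5) via y @ 0.9353  # hit
  → r_3 = 0.9353
beam 4: φ=0°, α=105°
  direction (-0.2588, 0.9659); cell (4,4); t to first gridline: x 1.9319, y 0.8386 (then +3.8637 / +1.0353)
    (4,5) via y @ 0.8386  # hit
  → r_4 = 0.8386
beam 5: φ=45°, α=150°
  direction (-0.8660, 0.5000); cell (4,4); t to first gridline: x 0.5774, y 1.6200 (then +1.1547 / +2.0000)
    (3,4) via x @ 0.5774
    (3,5) via y @ 1.6200  # hit
  → r_5 = 1.6200
beam 6: φ=90°, α=195°
  direction (-0.9659, -0.2588); cell (4,4); t to first gridline: x 0.5176, y 0.7341 (then +1.0353 / +3.8637)
    (3,4) via x @ 0.5176
    (3,3) via y @ 0.7341
    (2,3) via x @ 1.5529
    (1,3) via x @ 2.5882  # hit
  → r_6 = 2.5882
beam 7: φ=135°, α=240°
  direction (-0.5000, -0.8660); cell (4,4); t to first gridline: x 1.0000, y 0.2194 (then +2.0000 / +1.1547)
    (4,3) via y @ 0.2194  # hit
  → r_7 = 0.2194

ranges = [0.3800, 2.5882, 0.9353, 0.8386, 1.6200, 2.5882, 0.2194]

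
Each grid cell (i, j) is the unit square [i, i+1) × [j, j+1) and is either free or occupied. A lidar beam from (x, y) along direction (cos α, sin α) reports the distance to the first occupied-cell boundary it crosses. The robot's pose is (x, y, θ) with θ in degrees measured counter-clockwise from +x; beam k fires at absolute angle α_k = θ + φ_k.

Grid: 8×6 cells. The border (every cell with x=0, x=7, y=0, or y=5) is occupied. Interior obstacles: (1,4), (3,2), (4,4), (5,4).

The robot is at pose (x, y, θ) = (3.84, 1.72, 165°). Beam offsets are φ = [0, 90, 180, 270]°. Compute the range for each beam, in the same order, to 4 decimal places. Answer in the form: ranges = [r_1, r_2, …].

beam 1: φ=0°, α=165°
  dir = (cos 165°, sin 165°) = (-0.9659, 0.2588); from cell (3,1)
  next x-line at t=0.8696, next y-line at t=1.0818; Δt_x=1.0353, Δt_y=3.8637
    x: enter (2,1) at t=0.8696
    y: enter (2,2) at t=1.0818
    x: enter (1,2) at t=1.9049
    x: enter (0,2) at t=2.9402 ← occupied
  → r_1 = 2.9402
beam 2: φ=90°, α=255°
  dir = (cos 255°, sin 255°) = (-0.2588, -0.9659); from cell (3,1)
  next x-line at t=3.2455, next y-line at t=0.7454; Δt_x=3.8637, Δt_y=1.0353
    y: enter (3,0) at t=0.7454 ← occupied
  → r_2 = 0.7454
beam 3: φ=180°, α=345°
  dir = (cos 345°, sin 345°) = (0.9659, -0.2588); from cell (3,1)
  next x-line at t=0.1656, next y-line at t=2.7819; Δt_x=1.0353, Δt_y=3.8637
    x: enter (4,1) at t=0.1656
    x: enter (5,1) at t=1.2009
    x: enter (6,1) at t=2.2362
    y: enter (6,0) at t=2.7819 ← occupied
  → r_3 = 2.7819
beam 4: φ=270°, α=75°
  dir = (cos 75°, sin 75°) = (0.2588, 0.9659); from cell (3,1)
  next x-line at t=0.6182, next y-line at t=0.2899; Δt_x=3.8637, Δt_y=1.0353
    y: enter (3,2) at t=0.2899 ← occupied
  → r_4 = 0.2899

ranges = [2.9402, 0.7454, 2.7819, 0.2899]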